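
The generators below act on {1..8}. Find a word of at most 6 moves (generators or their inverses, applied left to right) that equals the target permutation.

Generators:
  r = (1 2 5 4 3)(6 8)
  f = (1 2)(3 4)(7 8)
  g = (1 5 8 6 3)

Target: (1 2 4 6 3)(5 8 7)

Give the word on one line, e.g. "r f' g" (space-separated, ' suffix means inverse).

g f g' f'

  after g: (1 5 8 6 3)
  after f: (1 5 7 8 6 4 3 2)
  after g': (2 3)(4 6)(5 7)
  after f': (1 2 4 6 3)(5 8 7)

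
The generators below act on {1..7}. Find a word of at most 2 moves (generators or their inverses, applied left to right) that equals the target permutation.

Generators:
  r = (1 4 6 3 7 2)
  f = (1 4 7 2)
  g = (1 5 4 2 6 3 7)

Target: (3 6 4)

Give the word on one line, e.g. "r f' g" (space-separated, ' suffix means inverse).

f r'

  after f: (1 4 7 2)
  after r': (3 6 4)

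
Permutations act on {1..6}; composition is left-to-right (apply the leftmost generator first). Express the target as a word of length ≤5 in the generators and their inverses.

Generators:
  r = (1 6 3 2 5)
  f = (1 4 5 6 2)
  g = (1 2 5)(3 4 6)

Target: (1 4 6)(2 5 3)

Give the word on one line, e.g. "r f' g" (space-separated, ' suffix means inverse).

f' g' f

  after f': (1 2 6 5 4)
  after g': (2 4 5 3 6)
  after f: (1 4 6)(2 5 3)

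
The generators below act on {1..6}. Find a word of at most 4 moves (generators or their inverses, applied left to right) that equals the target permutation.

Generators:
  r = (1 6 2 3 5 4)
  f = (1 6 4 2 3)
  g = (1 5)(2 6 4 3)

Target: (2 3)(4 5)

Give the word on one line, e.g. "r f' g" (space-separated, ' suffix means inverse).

g f g

  after g: (1 5)(2 6 4 3)
  after f: (1 5 6 2 4)
  after g: (2 3)(4 5)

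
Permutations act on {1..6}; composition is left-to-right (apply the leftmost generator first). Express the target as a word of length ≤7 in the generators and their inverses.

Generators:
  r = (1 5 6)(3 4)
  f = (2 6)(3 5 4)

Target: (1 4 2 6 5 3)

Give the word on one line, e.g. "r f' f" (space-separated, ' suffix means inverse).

  after f': (2 6)(3 4 5)
  after r: (1 5 4 6 2)
  after f: (1 4 2)(3 5)
  after r: (1 3 6)(2 5 4)
  after r: (1 4 2 6 5 3)

f' r f r r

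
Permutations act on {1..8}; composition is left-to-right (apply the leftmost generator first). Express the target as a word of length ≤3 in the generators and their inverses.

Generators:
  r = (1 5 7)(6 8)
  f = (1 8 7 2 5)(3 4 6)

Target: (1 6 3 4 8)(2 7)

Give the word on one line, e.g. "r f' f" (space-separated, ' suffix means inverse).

f r

  after f: (1 8 7 2 5)(3 4 6)
  after r: (1 6 3 4 8)(2 7)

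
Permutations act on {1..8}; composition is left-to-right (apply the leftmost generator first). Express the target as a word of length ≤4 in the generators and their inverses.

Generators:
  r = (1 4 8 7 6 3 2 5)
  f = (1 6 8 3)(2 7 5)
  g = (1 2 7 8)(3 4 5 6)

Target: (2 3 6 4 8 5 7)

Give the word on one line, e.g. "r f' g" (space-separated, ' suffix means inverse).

f g f' g

  after f: (1 6 8 3)(2 7 5)
  after g: (1 3 2 8 4 5 7 6)
  after f': (1 8 4 7)(2 6 3 5)
  after g: (2 3 6 4 8 5 7)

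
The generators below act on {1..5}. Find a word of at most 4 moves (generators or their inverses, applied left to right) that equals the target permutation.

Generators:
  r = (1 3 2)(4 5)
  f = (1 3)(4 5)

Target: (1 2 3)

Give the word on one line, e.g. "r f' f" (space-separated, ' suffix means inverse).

  after r: (1 3 2)(4 5)
  after r: (1 2 3)

r r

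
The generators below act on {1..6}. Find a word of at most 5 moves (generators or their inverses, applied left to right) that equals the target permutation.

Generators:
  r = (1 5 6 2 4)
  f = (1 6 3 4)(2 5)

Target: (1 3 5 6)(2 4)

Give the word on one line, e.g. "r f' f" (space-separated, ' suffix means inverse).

  after f: (1 6 3 4)(2 5)
  after f: (1 3)(4 6)
  after r: (1 3 5 6)(2 4)

f f r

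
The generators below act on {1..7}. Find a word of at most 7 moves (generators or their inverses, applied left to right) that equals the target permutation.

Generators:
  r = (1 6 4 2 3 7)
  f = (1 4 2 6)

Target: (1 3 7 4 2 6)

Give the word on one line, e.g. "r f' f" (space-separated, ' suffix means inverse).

  after r': (1 7 3 2 4 6)
  after f': (1 7 3 4 2)
  after f': (1 7 3)(2 6)
  after r': (1 3 7 2)(4 6)
  after f': (1 3 7 4 2 6)

r' f' f' r' f'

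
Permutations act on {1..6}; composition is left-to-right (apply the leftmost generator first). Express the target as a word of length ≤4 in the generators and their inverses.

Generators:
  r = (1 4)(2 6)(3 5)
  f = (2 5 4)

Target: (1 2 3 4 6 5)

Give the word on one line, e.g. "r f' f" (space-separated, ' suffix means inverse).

f r' f

  after f: (2 5 4)
  after r': (1 4 6 2 3 5)
  after f: (1 2 3 4 6 5)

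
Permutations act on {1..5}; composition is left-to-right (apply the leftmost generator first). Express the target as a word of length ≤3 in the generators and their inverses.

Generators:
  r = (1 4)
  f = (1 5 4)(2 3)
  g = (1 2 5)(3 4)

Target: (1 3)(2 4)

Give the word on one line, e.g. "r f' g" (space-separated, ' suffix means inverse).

  after f': (1 4 5)(2 3)
  after g': (1 3)(2 4)

f' g'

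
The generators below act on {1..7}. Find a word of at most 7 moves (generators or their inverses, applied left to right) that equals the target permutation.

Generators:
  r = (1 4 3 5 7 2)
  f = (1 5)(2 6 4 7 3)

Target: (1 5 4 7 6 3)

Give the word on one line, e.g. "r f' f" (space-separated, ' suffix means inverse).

  after f: (1 5)(2 6 4 7 3)
  after r': (1 3 7 4 5 2 6)
  after f: (1 2 4)(5 6)
  after r: (2 3 5 6 7)
  after f: (1 5 4 7 6 3)

f r' f r f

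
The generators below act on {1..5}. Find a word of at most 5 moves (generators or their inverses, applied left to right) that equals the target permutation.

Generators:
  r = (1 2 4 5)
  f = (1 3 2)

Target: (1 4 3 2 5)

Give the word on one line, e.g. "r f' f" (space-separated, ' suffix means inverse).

r' r' f

  after r': (1 5 4 2)
  after r': (1 4)(2 5)
  after f: (1 4 3 2 5)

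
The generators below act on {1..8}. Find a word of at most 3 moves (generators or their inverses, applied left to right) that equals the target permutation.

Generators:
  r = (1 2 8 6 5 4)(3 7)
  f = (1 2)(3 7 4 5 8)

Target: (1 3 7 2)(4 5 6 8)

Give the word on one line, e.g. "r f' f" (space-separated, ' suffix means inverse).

f r f

  after f: (1 2)(3 7 4 5 8)
  after r: (1 8 7)(5 6)
  after f: (1 3 7 2)(4 5 6 8)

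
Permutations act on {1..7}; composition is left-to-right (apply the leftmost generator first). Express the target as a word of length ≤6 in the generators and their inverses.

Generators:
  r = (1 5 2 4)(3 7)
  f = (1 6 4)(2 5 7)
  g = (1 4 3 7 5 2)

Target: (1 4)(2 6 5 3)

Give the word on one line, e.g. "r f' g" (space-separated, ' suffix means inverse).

  after g: (1 4 3 7 5 2)
  after f: (2 6 4 3)
  after g': (1 2 6)(3 5 7)
  after r: (1 4)(2 6 5 3)

g f g' r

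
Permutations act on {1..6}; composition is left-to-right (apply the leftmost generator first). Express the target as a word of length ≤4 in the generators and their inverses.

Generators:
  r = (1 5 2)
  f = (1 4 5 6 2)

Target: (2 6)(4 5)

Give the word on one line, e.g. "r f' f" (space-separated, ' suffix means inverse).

r' f

  after r': (1 2 5)
  after f: (2 6)(4 5)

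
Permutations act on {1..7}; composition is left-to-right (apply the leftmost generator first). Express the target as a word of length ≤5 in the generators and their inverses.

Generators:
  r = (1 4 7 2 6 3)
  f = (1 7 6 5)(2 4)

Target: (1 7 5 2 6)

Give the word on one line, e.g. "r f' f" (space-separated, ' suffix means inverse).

  after r': (1 3 6 2 7 4)
  after f: (1 3 5)(2 6 4 7)
  after f: (1 3)(2 5 7 4 6)
  after r': (1 6 7)(2 5 4)
  after f': (1 7 5 2 6)

r' f f r' f'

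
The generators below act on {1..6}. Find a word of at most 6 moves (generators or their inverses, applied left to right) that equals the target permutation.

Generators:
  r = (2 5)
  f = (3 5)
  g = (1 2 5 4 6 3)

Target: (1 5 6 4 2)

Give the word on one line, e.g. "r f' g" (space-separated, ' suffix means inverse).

  after f': (3 5)
  after g': (1 3 2)(4 5 6)
  after r': (1 3 5 6 4 2)
  after f': (1 5 6 4 2)

f' g' r' f'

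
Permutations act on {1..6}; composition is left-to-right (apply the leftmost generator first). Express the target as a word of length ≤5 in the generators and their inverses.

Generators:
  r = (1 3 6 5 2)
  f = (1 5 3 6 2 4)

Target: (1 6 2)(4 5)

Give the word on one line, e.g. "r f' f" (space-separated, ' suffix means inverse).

  after f: (1 5 3 6 2 4)
  after f: (1 3 2)(4 5 6)
  after r': (3 5)(4 6)
  after r': (1 2 5)(3 6 4)
  after f': (1 6 2)(4 5)

f f r' r' f'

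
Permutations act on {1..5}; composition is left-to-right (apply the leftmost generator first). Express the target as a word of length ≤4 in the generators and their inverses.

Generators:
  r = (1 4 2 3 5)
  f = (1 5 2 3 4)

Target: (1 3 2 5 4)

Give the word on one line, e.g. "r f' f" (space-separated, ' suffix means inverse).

  after r: (1 4 2 3 5)
  after f: (2 4 3)
  after r: (1 4 5)
  after f': (1 3 2 5 4)

r f r f'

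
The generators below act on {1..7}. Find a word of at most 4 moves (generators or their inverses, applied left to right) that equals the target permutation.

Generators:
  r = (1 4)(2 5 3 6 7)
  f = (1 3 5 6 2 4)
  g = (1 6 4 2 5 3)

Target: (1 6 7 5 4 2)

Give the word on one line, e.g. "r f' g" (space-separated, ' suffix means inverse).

r f' f'

  after r: (1 4)(2 5 3 6 7)
  after f': (1 2 3 5)(6 7)
  after f': (1 6 7 5 4 2)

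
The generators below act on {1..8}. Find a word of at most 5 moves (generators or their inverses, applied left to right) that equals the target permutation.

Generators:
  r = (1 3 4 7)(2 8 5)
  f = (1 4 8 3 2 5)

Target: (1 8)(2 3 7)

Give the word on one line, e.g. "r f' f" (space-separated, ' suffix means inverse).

  after r': (1 7 4 3)(2 5 8)
  after r': (1 4)(2 8 5)(3 7)
  after f: (1 8)(2 3 7)

r' r' f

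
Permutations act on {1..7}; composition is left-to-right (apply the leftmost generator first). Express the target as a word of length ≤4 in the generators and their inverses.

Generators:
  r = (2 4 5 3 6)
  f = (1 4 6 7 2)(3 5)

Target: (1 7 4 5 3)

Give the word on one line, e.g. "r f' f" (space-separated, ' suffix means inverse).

  after r: (2 4 5 3 6)
  after f': (1 2)(3 4)(6 7)
  after f': (1 7 4 5 3)

r f' f'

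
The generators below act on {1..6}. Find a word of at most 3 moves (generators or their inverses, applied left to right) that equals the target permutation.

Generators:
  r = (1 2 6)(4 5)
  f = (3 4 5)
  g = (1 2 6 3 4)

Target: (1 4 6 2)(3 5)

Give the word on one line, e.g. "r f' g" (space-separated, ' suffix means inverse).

  after f': (3 5 4)
  after g': (1 4 6 2)(3 5)

f' g'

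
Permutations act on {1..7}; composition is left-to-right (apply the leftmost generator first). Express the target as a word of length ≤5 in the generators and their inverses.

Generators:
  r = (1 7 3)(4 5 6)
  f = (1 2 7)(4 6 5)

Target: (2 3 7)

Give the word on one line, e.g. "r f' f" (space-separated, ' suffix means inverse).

f f r'

  after f: (1 2 7)(4 6 5)
  after f: (1 7 2)(4 5 6)
  after r': (2 3 7)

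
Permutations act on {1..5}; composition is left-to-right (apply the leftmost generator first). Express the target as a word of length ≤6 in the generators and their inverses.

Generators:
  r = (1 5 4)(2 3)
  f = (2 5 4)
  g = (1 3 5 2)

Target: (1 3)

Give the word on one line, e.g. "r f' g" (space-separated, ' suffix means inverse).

f f r' r' g'

  after f: (2 5 4)
  after f: (2 4 5)
  after r': (1 4)(2 5 3)
  after r': (1 5 2)
  after g': (1 3)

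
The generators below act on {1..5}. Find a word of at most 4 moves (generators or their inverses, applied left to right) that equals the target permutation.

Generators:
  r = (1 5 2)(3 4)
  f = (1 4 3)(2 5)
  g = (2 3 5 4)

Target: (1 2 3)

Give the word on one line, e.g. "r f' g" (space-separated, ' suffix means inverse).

  after g': (2 4 5 3)
  after f': (1 3 5 4 2)
  after r': (1 4 5 3)
  after g: (1 2 3)

g' f' r' g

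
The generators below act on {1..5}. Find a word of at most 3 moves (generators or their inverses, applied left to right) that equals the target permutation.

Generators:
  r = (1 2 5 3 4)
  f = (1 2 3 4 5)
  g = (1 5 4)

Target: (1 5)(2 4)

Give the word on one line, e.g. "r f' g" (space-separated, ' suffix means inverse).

  after f: (1 2 3 4 5)
  after r': (2 5 4)
  after g: (1 5)(2 4)

f r' g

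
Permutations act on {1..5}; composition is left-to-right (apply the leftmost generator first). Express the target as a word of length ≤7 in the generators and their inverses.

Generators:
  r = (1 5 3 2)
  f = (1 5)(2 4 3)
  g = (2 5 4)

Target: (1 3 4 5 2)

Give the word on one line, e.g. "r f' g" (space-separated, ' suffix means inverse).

f f r g f

  after f: (1 5)(2 4 3)
  after f: (2 3 4)
  after r: (1 5 3 4)
  after g: (1 4)(2 5 3)
  after f: (1 3 4 5 2)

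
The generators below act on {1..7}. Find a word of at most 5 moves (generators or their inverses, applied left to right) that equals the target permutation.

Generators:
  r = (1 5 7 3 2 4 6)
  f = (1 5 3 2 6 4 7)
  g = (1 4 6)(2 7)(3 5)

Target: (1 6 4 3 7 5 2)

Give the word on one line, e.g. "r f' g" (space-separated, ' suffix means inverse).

g g r g'

  after g: (1 4 6)(2 7)(3 5)
  after g: (1 6 4)
  after r: (2 4 5 7 3)
  after g': (1 6 4 3 7 5 2)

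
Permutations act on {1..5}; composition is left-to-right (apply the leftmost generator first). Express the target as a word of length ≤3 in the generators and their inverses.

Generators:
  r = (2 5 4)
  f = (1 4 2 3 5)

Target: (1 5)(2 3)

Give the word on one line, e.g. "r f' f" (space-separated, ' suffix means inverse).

r f'

  after r: (2 5 4)
  after f': (1 5)(2 3)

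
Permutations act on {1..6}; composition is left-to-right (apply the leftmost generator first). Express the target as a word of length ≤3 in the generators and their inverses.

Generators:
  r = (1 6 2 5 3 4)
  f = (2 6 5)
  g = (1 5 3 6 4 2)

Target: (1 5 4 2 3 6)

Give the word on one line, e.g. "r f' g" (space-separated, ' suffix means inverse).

f' g

  after f': (2 5 6)
  after g: (1 5 4 2 3 6)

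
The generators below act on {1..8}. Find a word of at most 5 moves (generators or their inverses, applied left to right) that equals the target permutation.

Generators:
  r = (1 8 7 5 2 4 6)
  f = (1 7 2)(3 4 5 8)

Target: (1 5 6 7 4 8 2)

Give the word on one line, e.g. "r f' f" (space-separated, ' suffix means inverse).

  after r: (1 8 7 5 2 4 6)
  after r: (1 7 2 6 8 5 4)
  after r: (1 5 6 7 4 8 2)

r r r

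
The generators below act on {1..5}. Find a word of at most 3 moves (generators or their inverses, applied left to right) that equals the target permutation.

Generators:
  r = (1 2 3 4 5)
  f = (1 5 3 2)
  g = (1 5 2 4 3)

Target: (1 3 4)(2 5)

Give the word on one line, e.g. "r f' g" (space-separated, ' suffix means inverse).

  after f': (1 2 3 5)
  after g: (1 4 3 2)
  after g: (1 3 4)(2 5)

f' g g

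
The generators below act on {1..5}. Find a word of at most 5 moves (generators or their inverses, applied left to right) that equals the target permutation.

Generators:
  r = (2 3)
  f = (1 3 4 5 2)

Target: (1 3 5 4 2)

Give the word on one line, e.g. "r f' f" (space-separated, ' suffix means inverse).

r f' r

  after r: (2 3)
  after f': (1 2)(3 5 4)
  after r: (1 3 5 4 2)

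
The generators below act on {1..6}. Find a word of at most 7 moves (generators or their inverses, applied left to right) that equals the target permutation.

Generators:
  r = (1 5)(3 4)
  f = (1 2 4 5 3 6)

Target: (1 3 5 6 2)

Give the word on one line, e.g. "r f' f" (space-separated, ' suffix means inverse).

  after f: (1 2 4 5 3 6)
  after r': (1 2 3 6 5 4)
  after r': (1 2 4 5 3 6)
  after f: (1 4 3)(2 5 6)
  after r: (1 3 5 6 2)

f r' r' f r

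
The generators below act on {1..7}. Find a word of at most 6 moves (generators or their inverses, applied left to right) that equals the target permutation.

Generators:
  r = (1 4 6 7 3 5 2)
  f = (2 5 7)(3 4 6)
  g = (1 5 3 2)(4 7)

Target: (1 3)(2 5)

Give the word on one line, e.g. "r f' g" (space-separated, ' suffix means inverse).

g' g' f' f' f'

  after g': (1 2 3 5)(4 7)
  after g': (1 3)(2 5)
  after f': (1 6 4 3)(5 7)
  after f': (1 4 6 3)(2 7)
  after f': (1 3)(2 5)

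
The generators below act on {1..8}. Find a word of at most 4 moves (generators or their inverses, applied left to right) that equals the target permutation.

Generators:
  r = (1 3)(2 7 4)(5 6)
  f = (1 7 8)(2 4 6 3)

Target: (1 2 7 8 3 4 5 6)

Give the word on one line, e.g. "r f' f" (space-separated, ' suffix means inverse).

f r'

  after f: (1 7 8)(2 4 6 3)
  after r': (1 2 7 8 3 4 5 6)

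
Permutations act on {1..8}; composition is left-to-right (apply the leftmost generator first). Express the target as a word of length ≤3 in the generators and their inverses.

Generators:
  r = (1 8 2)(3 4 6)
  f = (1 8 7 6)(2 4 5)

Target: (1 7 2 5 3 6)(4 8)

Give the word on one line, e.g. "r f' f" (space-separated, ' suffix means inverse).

f f r'

  after f: (1 8 7 6)(2 4 5)
  after f: (1 7)(2 5 4)(6 8)
  after r': (1 7 2 5 3 6)(4 8)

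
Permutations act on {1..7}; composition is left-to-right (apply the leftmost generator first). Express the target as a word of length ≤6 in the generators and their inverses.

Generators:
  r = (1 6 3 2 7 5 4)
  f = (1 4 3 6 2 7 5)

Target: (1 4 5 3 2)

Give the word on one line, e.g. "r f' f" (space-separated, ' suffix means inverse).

r' r' r' f r

  after r': (1 4 5 7 2 3 6)
  after r': (1 5 2 6 4 7 3)
  after r': (1 7 6 5 3 4 2)
  after f: (1 5 6)(2 4 7)
  after r: (1 4 5 3 2)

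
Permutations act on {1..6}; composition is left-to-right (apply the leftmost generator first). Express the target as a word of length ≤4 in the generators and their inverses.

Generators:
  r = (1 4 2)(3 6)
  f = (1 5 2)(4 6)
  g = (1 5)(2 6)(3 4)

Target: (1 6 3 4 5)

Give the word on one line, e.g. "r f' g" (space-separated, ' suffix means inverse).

r f' g g

  after r: (1 4 2)(3 6)
  after f': (1 6 3 4 5)
  after g: (1 2 6 4)
  after g: (1 6 3 4 5)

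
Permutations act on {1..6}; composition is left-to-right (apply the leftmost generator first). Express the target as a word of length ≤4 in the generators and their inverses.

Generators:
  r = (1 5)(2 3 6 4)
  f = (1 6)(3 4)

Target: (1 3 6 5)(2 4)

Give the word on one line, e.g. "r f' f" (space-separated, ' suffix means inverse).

  after f: (1 6)(3 4)
  after r': (1 3 6 5)(2 4)

f r'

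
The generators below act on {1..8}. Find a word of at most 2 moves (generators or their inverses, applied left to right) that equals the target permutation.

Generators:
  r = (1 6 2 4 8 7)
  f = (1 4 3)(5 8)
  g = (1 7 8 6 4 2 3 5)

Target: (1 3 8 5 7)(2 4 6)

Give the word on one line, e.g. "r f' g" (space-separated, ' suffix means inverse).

f' r

  after f': (1 3 4)(5 8)
  after r: (1 3 8 5 7)(2 4 6)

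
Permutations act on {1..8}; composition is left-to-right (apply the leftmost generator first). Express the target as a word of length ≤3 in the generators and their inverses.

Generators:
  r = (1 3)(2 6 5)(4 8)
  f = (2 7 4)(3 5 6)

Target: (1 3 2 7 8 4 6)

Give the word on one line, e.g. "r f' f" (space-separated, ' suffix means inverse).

  after f: (2 7 4)(3 5 6)
  after r: (1 3 2 7 8 4 6)

f r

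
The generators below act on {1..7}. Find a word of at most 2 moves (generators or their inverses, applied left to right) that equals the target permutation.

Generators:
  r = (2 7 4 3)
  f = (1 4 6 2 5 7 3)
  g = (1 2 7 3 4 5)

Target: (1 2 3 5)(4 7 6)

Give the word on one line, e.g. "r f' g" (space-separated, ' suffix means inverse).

g' f'

  after g': (1 5 4 3 7 2)
  after f': (1 2 3 5)(4 7 6)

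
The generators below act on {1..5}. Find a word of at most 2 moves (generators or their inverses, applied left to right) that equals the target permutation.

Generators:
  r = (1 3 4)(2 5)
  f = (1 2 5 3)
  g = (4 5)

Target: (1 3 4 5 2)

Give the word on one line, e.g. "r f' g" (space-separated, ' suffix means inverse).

f' g'

  after f': (1 3 5 2)
  after g': (1 3 4 5 2)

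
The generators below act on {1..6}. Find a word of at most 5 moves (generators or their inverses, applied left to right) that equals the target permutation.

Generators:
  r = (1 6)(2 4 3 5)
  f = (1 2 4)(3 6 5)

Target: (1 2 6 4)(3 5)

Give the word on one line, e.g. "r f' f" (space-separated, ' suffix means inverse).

r f r

  after r: (1 6)(2 4 3 5)
  after f: (1 5 4 6 2)
  after r: (1 2 6 4)(3 5)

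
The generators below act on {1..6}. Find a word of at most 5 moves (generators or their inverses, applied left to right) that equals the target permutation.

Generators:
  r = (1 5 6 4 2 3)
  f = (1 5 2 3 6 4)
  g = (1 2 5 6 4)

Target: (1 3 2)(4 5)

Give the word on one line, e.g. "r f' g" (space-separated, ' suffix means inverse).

  after g: (1 2 5 6 4)
  after f': (1 5 3 2)
  after r: (1 6 4 2 5)
  after f': (1 3 2)(4 5)

g f' r f'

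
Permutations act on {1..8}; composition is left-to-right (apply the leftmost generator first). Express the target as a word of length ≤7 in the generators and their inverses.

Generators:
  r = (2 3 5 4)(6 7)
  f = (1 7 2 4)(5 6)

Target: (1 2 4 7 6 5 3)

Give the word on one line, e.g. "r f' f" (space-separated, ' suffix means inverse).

f' r r f r'

  after f': (1 4 2 7)(5 6)
  after r: (1 2 6 4 3 5 7)
  after r: (1 3 4 5 6 2 7)
  after f: (1 3)(4 6)
  after r': (1 2 4 7 6 5 3)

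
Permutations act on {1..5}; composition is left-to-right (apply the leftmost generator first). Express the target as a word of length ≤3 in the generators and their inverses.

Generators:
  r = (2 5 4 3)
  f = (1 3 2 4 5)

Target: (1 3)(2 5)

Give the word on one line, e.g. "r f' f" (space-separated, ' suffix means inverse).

r' r' f

  after r': (2 3 4 5)
  after r': (2 4)(3 5)
  after f: (1 3)(2 5)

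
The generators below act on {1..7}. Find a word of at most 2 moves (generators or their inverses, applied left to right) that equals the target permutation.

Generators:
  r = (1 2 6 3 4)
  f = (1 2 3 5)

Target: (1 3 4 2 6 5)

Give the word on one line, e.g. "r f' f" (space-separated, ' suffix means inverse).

  after r: (1 2 6 3 4)
  after f: (1 3 4 2 6 5)

r f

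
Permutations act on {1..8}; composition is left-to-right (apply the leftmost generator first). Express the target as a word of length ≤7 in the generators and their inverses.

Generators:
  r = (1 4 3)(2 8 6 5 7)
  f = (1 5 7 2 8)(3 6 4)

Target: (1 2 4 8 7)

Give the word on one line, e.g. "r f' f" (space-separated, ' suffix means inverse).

  after f': (1 8 2 7 5)(3 4 6)
  after r: (1 6)(4 5)
  after r: (1 5 3)(2 8 6 4 7)
  after r: (1 7 8 5)(2 6 3 4)
  after f: (1 2 4 8 7)

f' r r r f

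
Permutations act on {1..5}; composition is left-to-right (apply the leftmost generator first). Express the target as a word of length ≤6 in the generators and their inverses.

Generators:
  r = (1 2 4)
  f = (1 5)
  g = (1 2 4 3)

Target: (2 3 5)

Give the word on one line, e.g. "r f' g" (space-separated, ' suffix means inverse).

  after r': (1 4 2)
  after r': (1 2 4)
  after g: (1 4 2 3)
  after f': (1 4 2 3 5)
  after r: (2 3 5)

r' r' g f' r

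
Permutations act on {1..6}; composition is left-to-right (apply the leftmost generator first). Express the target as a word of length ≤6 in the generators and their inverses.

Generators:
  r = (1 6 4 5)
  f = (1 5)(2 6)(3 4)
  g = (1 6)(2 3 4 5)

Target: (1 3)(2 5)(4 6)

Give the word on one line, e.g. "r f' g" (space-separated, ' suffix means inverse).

r' r' f' r r

  after r': (1 5 4 6)
  after r': (1 4)(5 6)
  after f': (1 3 4 5 2 6)
  after r: (1 3 5 2 4)
  after r: (1 3)(2 5)(4 6)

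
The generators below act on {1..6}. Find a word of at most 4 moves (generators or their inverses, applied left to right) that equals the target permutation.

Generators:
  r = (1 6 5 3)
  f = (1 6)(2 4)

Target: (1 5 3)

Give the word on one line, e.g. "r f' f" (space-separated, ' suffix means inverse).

r' f r' f'

  after r': (1 3 5 6)
  after f: (1 3 5)(2 4)
  after r': (1 5 3 6)(2 4)
  after f': (1 5 3)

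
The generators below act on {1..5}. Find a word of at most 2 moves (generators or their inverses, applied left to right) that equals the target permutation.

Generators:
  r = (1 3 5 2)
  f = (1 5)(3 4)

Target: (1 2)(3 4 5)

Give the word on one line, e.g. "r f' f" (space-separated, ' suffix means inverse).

  after f: (1 5)(3 4)
  after r: (1 2)(3 4 5)

f r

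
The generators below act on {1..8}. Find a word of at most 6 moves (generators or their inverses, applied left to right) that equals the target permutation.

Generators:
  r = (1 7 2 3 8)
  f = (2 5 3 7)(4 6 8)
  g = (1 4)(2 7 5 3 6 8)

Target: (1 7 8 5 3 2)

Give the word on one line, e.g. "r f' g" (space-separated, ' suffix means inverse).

r' r' f' f' f'

  after r': (1 8 3 2 7)
  after r': (1 3 7 8 2)
  after f': (1 5 2)(4 8 7 6)
  after f': (1 2)(3 5 7 4 6 8)
  after f': (1 7 8 5 3 2)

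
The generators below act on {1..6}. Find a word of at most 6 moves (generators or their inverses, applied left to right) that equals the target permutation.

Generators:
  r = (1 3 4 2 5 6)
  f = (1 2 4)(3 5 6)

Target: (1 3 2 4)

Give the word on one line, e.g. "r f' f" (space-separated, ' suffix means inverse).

r r f r

  after r: (1 3 4 2 5 6)
  after r: (1 4 5)(2 6 3)
  after f: (2 3 4 6 5)
  after r: (1 3 2 4)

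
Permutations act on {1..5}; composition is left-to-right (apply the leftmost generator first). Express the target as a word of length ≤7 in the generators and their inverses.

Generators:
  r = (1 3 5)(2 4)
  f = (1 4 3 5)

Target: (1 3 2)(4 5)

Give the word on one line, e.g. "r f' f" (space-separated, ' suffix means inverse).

  after f': (1 5 3 4)
  after r': (1 3 2 4 5)
  after r': (3 4)
  after r': (1 5 3 2 4)
  after f': (1 3 2)(4 5)

f' r' r' r' f'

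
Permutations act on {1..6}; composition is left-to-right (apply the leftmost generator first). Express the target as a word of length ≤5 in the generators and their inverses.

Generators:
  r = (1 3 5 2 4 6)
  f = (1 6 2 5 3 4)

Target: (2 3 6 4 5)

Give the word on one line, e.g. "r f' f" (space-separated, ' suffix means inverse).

r' r' f' r'

  after r': (1 6 4 2 5 3)
  after r': (1 4 5)(2 3 6)
  after f': (1 3)(2 5 4)
  after r': (2 3 6 4 5)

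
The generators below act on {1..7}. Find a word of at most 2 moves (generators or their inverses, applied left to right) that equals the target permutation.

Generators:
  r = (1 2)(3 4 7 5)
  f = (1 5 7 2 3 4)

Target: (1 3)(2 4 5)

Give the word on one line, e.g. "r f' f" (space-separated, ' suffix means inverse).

  after f': (1 4 3 2 7 5)
  after r': (1 3)(2 4 5)

f' r'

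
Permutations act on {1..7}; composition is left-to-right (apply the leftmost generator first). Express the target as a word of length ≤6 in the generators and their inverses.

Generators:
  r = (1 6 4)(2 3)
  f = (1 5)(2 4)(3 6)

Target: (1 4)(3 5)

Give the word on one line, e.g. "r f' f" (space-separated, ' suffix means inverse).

  after r: (1 6 4)(2 3)
  after f: (1 3 4 5)(2 6)
  after r: (1 2 4 5 6 3)
  after f: (1 4)(3 5)

r f r f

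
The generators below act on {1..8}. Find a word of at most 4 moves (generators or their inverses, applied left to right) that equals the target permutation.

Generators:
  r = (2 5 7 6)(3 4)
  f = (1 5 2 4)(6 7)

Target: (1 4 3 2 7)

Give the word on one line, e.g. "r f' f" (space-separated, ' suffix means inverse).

  after r': (2 6 7 5)(3 4)
  after f': (1 4 3 2 7)

r' f'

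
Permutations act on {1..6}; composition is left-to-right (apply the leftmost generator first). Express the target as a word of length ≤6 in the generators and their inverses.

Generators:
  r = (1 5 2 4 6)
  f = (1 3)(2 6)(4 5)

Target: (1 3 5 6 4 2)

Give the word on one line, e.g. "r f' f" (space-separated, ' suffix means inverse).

f r' r' r' r'

  after f: (1 3)(2 6)(4 5)
  after r': (1 3 6 5 2 4)
  after r': (1 3 4 6)
  after r': (1 3 2 5)
  after r': (1 3 5 6 4 2)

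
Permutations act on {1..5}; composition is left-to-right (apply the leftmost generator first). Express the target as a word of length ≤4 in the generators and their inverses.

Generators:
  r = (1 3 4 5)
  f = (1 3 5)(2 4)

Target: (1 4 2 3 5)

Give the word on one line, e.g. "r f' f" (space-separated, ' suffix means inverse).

f' r'

  after f': (1 5 3)(2 4)
  after r': (1 4 2 3 5)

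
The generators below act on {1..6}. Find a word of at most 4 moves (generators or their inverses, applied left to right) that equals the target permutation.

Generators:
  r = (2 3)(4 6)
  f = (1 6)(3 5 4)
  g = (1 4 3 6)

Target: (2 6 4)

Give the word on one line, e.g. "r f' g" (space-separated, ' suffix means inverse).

g r g

  after g: (1 4 3 6)
  after r: (1 6)(2 3 4)
  after g: (2 6 4)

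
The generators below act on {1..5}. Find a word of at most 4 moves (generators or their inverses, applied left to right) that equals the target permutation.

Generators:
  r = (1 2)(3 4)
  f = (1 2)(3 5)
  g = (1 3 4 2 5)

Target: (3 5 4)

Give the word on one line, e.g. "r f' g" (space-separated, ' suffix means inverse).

  after r: (1 2)(3 4)
  after f: (3 4 5)
  after r': (1 2)(4 5)
  after f': (3 5 4)

r f r' f'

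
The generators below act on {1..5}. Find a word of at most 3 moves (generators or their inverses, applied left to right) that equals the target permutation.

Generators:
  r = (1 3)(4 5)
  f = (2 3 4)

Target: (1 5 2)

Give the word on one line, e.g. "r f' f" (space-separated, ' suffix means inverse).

  after r: (1 3)(4 5)
  after f: (1 4 5 2 3)
  after r': (1 5 2)

r f r'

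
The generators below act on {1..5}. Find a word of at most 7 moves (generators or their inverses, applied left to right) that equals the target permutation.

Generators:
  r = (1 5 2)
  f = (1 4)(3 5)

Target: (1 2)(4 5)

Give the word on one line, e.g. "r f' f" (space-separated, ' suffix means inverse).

  after f: (1 4)(3 5)
  after r: (1 4 5 3 2)
  after f: (2 4 3)
  after r': (1 2 4 3 5)
  after f: (1 2)(4 5)

f r f r' f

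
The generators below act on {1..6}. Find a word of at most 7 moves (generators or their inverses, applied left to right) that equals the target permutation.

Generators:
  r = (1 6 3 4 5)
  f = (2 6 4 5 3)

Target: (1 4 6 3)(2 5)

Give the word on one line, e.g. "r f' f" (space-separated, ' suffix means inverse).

  after f: (2 6 4 5 3)
  after r: (1 6 5 4)(2 3)
  after f': (1 2 5 6 4)
  after f': (1 3 5 2 4)
  after r: (1 4 6 3)(2 5)

f r f' f' r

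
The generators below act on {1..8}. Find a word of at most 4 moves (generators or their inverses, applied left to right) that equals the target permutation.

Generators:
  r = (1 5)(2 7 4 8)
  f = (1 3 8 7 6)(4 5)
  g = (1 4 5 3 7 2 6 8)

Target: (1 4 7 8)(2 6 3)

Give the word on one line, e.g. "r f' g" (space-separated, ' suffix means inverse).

g g r g

  after g: (1 4 5 3 7 2 6 8)
  after g: (1 5 7 6)(2 8 4 3)
  after r: (3 7 6 5 4)
  after g: (1 4 7 8)(2 6 3)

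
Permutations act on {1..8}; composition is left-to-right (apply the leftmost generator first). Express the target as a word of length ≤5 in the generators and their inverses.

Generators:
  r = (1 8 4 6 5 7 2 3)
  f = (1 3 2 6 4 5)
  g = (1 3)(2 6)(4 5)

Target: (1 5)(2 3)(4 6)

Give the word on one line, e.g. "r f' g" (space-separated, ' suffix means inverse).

g f f f g'

  after g: (1 3)(2 6)(4 5)
  after f: (1 2 4)
  after f: (1 6 4 3 2 5)
  after f: (1 4 2)(3 6 5)
  after g': (1 5)(2 3)(4 6)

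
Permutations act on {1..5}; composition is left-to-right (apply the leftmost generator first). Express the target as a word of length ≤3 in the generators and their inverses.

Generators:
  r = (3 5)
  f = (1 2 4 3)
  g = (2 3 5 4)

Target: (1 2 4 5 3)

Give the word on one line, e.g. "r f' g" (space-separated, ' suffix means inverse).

f r'

  after f: (1 2 4 3)
  after r': (1 2 4 5 3)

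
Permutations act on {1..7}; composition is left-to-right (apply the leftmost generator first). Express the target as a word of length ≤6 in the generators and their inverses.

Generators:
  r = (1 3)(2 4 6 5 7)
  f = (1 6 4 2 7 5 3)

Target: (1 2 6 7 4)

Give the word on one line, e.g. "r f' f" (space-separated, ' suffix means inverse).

f r r f'

  after f: (1 6 4 2 7 5 3)
  after r: (1 5)
  after r: (1 7 2 4 6 5 3)
  after f': (1 2 6 7 4)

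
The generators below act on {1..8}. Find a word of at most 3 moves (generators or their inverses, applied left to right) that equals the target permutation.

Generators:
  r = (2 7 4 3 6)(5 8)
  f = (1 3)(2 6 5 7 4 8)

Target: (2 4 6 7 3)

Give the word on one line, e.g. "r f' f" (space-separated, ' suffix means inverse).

  after r: (2 7 4 3 6)(5 8)
  after r: (2 4 6 7 3)

r r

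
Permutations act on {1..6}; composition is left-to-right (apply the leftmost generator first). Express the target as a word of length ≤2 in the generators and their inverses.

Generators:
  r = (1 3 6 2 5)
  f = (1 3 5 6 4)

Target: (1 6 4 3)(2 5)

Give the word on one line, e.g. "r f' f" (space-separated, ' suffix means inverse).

f r

  after f: (1 3 5 6 4)
  after r: (1 6 4 3)(2 5)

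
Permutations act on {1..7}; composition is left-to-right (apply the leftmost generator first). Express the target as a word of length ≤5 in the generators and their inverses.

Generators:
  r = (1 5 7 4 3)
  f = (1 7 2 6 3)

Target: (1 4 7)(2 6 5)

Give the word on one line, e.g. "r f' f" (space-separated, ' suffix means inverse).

r f r r

  after r: (1 5 7 4 3)
  after f: (1 5 2 6 3 7 4)
  after r: (1 7 3 4 5 2 6)
  after r: (1 4 7)(2 6 5)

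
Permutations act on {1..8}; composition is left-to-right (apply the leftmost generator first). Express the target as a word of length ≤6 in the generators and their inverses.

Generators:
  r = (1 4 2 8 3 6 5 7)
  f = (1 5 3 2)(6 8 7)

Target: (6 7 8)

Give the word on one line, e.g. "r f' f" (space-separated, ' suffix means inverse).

f' f' f' f'

  after f': (1 2 3 5)(6 7 8)
  after f': (1 3)(2 5)(6 8 7)
  after f': (1 5 3 2)
  after f': (6 7 8)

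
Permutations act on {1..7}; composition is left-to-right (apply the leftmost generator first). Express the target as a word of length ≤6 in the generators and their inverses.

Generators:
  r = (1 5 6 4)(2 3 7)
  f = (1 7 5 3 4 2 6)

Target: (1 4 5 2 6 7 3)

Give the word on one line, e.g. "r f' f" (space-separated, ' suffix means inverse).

  after f': (1 6 2 4 3 5 7)
  after f': (1 2 3 7 6 4 5)
  after r': (1 7 5 4)
  after f': (2 4 6)(3 5)
  after r': (1 4 5 2 6 7 3)

f' f' r' f' r'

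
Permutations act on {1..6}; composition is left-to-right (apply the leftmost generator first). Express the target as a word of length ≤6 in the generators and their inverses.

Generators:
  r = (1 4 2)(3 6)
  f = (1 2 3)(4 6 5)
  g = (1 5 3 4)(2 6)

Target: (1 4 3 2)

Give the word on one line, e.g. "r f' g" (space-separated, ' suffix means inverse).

  after g': (1 4 3 5)(2 6)
  after g': (1 3)(4 5)
  after g': (1 5 3 4)(2 6)
  after r': (1 5 6 4 2 3)
  after f: (1 4 3 2)

g' g' g' r' f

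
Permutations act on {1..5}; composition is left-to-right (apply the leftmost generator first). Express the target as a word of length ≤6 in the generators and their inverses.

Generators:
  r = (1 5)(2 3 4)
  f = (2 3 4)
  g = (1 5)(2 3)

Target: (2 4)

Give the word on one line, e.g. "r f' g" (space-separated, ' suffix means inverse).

  after f: (2 3 4)
  after r': (1 5)
  after g': (2 3)
  after f': (3 4)
  after f': (2 4)

f r' g' f' f'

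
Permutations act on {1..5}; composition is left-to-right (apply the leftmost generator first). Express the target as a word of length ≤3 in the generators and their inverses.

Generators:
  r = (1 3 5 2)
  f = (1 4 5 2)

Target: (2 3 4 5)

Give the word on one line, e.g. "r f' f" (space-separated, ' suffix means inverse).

f r f'

  after f: (1 4 5 2)
  after r: (1 4 2 3 5)
  after f': (2 3 4 5)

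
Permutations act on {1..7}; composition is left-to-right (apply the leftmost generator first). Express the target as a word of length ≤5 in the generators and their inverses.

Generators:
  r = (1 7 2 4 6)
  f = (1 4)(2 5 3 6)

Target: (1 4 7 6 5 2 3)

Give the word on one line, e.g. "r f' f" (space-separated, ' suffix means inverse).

f f r r r

  after f: (1 4)(2 5 3 6)
  after f: (2 3)(5 6)
  after r: (1 7 2 3 4 6 5)
  after r: (1 2 3 6 5 7 4)
  after r: (1 4 7 6 5 2 3)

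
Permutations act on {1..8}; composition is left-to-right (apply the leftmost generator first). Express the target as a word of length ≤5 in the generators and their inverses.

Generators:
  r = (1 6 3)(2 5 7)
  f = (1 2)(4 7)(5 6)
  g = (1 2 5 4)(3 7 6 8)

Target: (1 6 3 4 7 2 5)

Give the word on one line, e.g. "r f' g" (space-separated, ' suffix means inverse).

g r r g

  after g: (1 2 5 4)(3 7 6 8)
  after r: (1 5 4 6 8)(2 7 3)
  after r: (1 7)(3 5 4)(6 8)
  after g: (1 6 3 4 7 2 5)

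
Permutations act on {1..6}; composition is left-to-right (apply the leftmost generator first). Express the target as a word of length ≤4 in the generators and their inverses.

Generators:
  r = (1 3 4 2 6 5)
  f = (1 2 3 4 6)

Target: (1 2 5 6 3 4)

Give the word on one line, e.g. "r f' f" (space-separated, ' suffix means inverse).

  after f': (1 6 4 3 2)
  after r': (1 2 5 6 3 4)

f' r'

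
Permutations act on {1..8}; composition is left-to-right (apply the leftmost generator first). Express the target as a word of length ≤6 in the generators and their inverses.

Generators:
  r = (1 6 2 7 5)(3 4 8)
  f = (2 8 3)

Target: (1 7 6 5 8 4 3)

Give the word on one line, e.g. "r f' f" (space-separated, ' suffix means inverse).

f r' r' f

  after f: (2 8 3)
  after r': (1 5 7 2 4 3 6)
  after r': (1 7 6 5 2 3)(4 8)
  after f: (1 7 6 5 8 4 3)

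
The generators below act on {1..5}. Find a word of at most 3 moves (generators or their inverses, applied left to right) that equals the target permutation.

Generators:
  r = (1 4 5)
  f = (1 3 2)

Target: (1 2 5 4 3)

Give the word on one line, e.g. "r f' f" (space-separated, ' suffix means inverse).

f r' f

  after f: (1 3 2)
  after r': (1 3 2 5 4)
  after f: (1 2 5 4 3)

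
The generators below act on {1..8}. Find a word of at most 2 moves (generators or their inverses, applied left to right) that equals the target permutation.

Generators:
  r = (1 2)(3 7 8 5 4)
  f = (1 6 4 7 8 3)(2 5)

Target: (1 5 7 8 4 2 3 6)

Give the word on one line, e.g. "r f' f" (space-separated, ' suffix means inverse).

  after r': (1 2)(3 4 5 8 7)
  after f': (1 5 7 8 4 2 3 6)

r' f'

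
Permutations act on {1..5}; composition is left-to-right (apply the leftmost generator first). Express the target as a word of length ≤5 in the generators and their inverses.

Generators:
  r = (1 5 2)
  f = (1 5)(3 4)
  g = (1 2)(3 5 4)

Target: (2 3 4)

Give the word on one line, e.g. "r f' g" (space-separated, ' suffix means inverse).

  after g': (1 2)(3 4 5)
  after f: (1 2 5 4)
  after g': (2 3 4)
  after f': (1 5)(2 4)
  after f': (2 3 4)

g' f g' f' f'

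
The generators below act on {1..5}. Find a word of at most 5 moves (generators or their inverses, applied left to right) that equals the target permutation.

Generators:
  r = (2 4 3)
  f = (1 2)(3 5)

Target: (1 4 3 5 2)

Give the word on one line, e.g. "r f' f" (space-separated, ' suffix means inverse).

f' r f f

  after f': (1 2)(3 5)
  after r: (1 4 3 5 2)
  after f: (1 4 5)
  after f: (1 4 3 5 2)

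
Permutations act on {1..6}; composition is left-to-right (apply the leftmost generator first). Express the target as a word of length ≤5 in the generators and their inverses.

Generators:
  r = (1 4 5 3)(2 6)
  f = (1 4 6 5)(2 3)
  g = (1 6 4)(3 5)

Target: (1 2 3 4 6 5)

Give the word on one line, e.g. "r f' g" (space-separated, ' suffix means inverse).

r' f g'

  after r': (1 3 5 4)(2 6)
  after f: (1 2 5 6 3)
  after g': (1 2 3 4 6 5)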